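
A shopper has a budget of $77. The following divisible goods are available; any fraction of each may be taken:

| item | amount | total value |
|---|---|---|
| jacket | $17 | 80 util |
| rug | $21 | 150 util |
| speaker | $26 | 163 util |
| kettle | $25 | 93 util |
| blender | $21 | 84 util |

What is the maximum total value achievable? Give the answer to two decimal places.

445.00

Take in order of value per unit:
- rug (150/21 per unit): all 21 → value 150, running total 150.00
- speaker (163/26 per unit): all 26 → value 163, running total 313.00
- jacket (80/17 per unit): all 17 → value 80, running total 393.00
- blender (84/21 per unit): 13 of 21 → value 13×84/21 = 52.0000, running total 445.00
Total 445.00.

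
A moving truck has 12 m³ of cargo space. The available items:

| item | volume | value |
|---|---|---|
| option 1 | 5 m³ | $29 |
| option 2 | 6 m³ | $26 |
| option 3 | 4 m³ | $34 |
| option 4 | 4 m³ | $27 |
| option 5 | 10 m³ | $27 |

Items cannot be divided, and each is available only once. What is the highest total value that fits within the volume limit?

$63

Check high-value combinations within 12 m³:
- option 1+option 3: volume 5+4=9, value 29+34=63
- option 3+option 4: volume 4+4=8, value 34+27=61
- option 2+option 3: volume 6+4=10, value 26+34=60
Best: $63.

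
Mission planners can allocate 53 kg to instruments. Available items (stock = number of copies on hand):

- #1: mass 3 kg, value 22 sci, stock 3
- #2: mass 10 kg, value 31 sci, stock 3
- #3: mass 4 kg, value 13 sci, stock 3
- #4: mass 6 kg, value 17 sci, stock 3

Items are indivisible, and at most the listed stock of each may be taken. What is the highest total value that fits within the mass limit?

Top feasible selections:
- 3×#1 + 3×#2 + 2×#3 + 1×#4: mass 53, value 202
- 3×#1 + 2×#2 + 3×#3 + 2×#4: mass 53, value 201
- 3×#1 + 3×#2 + 3×#3: mass 51, value 198
- 3×#1 + 3×#2 + 2×#4: mass 51, value 193
Best: 202 sci.

202 sci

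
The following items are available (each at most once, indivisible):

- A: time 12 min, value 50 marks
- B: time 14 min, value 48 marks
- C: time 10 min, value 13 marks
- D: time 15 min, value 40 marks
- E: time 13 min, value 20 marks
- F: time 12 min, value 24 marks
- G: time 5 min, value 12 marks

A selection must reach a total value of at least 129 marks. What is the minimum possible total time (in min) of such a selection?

Subsets with value ≥ 129, sorted by total time:
- A+B+D: time 41, value 138
- A+B+F+G: time 43, value 134
Minimum time: 41 min.

41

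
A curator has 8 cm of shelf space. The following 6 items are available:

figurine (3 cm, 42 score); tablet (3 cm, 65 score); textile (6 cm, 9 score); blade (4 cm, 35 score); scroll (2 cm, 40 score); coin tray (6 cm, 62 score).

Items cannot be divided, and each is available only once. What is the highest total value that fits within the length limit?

147 score

Check high-value combinations within 8 cm:
- figurine+tablet+scroll: length 3+3+2=8, value 42+65+40=147
- figurine+tablet: length 3+3=6, value 42+65=107
- tablet+scroll: length 3+2=5, value 65+40=105
- scroll+coin tray: length 2+6=8, value 40+62=102
- tablet+blade: length 3+4=7, value 65+35=100
Best: 147 score.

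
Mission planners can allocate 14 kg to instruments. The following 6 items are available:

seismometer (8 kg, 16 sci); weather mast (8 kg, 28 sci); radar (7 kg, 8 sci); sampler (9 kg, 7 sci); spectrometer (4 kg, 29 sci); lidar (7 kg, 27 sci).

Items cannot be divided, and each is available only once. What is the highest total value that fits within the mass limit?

Check high-value combinations within 14 kg:
- weather mast+spectrometer: mass 8+4=12, value 28+29=57
- spectrometer+lidar: mass 4+7=11, value 29+27=56
- seismometer+spectrometer: mass 8+4=12, value 16+29=45
Best: 57 sci.

57 sci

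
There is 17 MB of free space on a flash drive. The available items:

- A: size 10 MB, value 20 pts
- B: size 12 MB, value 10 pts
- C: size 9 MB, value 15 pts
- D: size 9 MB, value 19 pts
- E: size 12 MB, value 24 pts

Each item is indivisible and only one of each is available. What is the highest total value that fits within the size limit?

24 pts

Check high-value combinations within 17 MB:
- E: size 12, value 24
- A: size 10, value 20
- D: size 9, value 19
- C: size 9, value 15
- B: size 12, value 10
Best: 24 pts.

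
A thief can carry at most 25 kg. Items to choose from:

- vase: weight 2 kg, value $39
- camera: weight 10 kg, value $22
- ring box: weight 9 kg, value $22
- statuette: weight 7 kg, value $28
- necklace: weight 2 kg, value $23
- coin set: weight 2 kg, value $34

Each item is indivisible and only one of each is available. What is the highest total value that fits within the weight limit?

$146

Check high-value combinations within 25 kg:
- vase+ring box+statuette+necklace+coin set: weight 2+9+7+2+2=22, value 39+22+28+23+34=146
- vase+camera+statuette+necklace+coin set: weight 2+10+7+2+2=23, value 39+22+28+23+34=146
- vase+camera+ring box+necklace+coin set: weight 2+10+9+2+2=25, value 39+22+22+23+34=140
- vase+statuette+necklace+coin set: weight 2+7+2+2=13, value 39+28+23+34=124
- vase+ring box+statuette+coin set: weight 2+9+7+2=20, value 39+22+28+34=123
Best: $146.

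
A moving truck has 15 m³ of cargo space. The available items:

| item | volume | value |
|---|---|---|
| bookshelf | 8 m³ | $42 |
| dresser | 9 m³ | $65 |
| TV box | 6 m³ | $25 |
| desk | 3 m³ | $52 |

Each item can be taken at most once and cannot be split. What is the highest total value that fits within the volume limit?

Check high-value combinations within 15 m³:
- dresser+desk: volume 9+3=12, value 65+52=117
- bookshelf+desk: volume 8+3=11, value 42+52=94
- dresser+TV box: volume 9+6=15, value 65+25=90
- TV box+desk: volume 6+3=9, value 25+52=77
- bookshelf+TV box: volume 8+6=14, value 42+25=67
Best: $117.

$117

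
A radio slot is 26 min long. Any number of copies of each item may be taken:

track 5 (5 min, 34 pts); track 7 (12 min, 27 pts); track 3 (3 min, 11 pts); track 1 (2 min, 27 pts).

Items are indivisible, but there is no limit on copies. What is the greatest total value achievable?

Best value-per-unit is track 1 at 27/2, and filling with it alone uses duration 13×2=26. No mix of the others beats 13×27 = 351.

351 pts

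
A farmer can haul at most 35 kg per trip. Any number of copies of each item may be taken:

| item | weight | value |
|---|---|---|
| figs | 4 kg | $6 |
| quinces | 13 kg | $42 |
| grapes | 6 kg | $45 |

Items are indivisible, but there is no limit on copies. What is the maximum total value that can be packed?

Best value-per-unit is grapes at 45/6; filling with it alone gives 5×45 = 225.
Optimal mix: 1×figs + 5×grapes → weight 34, value 231.

$231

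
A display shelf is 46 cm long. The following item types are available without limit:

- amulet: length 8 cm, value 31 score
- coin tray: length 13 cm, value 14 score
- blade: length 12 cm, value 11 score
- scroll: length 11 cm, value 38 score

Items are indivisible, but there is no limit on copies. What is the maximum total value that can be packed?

169 score

Best value-per-unit is amulet at 31/8; filling with it alone gives 5×31 = 155.
Optimal mix: 3×amulet + 2×scroll → length 46, value 169.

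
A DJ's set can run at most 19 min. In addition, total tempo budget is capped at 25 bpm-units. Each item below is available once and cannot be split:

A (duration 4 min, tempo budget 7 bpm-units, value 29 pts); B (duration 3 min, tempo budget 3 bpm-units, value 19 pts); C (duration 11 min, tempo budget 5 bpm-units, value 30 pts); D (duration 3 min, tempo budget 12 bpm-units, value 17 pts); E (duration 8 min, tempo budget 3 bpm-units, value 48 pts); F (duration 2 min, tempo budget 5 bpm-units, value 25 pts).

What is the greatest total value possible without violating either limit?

Feasible sets respecting both limits:
- A+B+E+F: duration 17, tempo budget 18, value 121
- A+B+D+E: duration 18, tempo budget 25, value 113
- B+D+E+F: duration 16, tempo budget 23, value 109
Best: 121 pts.

121 pts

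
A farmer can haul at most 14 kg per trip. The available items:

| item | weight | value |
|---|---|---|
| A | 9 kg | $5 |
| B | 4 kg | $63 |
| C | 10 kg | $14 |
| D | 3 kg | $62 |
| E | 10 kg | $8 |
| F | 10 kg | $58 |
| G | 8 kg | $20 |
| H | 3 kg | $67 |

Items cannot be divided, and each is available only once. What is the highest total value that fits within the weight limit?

Check high-value combinations within 14 kg:
- B+D+H: weight 4+3+3=10, value 63+62+67=192
- D+G+H: weight 3+8+3=14, value 62+20+67=149
- B+H: weight 4+3=7, value 63+67=130
Best: $192.

$192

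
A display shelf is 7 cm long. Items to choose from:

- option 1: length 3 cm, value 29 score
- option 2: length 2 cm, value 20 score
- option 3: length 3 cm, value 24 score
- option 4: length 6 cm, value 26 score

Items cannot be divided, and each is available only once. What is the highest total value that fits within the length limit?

53 score

Check high-value combinations within 7 cm:
- option 1+option 3: length 3+3=6, value 29+24=53
- option 1+option 2: length 3+2=5, value 29+20=49
- option 2+option 3: length 2+3=5, value 20+24=44
Best: 53 score.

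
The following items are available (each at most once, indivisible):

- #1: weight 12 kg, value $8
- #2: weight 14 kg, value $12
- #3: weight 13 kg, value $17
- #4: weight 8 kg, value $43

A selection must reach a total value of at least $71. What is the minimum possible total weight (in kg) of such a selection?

35

Subsets with value ≥ 71, sorted by total weight:
- #2+#3+#4: weight 35, value 72
- #1+#2+#3+#4: weight 47, value 80
Minimum weight: 35 kg.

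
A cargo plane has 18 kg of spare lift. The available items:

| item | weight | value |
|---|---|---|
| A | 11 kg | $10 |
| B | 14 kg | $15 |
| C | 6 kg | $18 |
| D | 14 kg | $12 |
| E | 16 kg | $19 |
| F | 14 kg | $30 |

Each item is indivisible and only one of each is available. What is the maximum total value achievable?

This is a 0/1 knapsack; check combinations near the capacity.
- F: weight 14, value 30
- A+C: weight 11+6=17, value 10+18=28
- E: weight 16, value 19
Best: $30.

$30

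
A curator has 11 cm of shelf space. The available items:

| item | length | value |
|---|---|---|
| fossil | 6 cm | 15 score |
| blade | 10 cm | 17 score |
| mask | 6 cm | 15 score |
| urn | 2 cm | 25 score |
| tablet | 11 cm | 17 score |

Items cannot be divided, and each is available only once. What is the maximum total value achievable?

40 score

Check high-value combinations within 11 cm:
- fossil+urn: length 6+2=8, value 15+25=40
- mask+urn: length 6+2=8, value 15+25=40
- urn: length 2, value 25
- blade: length 10, value 17
- tablet: length 11, value 17
Best: 40 score.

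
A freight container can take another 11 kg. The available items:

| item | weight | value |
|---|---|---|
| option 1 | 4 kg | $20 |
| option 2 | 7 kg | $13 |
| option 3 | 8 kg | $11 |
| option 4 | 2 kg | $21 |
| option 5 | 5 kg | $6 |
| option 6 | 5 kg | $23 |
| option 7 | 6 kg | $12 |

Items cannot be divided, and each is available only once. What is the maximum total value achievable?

$64

This is a 0/1 knapsack; check combinations near the capacity.
- option 1+option 4+option 6: weight 4+2+5=11, value 20+21+23=64
- option 1+option 4+option 5: weight 4+2+5=11, value 20+21+6=47
- option 4+option 6: weight 2+5=7, value 21+23=44
Best: $64.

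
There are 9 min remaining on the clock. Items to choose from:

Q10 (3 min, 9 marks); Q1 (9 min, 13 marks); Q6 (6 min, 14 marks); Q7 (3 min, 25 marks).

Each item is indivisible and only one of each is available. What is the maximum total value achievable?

Check high-value combinations within 9 min:
- Q6+Q7: time 6+3=9, value 14+25=39
- Q10+Q7: time 3+3=6, value 9+25=34
- Q7: time 3, value 25
Best: 39 marks.

39 marks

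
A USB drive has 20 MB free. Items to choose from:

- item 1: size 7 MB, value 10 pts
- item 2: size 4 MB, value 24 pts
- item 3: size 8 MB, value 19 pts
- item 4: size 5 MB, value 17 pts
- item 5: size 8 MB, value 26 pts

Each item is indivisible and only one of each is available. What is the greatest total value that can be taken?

Check high-value combinations within 20 MB:
- item 2+item 3+item 5: size 4+8+8=20, value 24+19+26=69
- item 2+item 4+item 5: size 4+5+8=17, value 24+17+26=67
- item 2+item 3+item 4: size 4+8+5=17, value 24+19+17=60
- item 1+item 2+item 5: size 7+4+8=19, value 10+24+26=60
- item 1+item 2+item 3: size 7+4+8=19, value 10+24+19=53
Best: 69 pts.

69 pts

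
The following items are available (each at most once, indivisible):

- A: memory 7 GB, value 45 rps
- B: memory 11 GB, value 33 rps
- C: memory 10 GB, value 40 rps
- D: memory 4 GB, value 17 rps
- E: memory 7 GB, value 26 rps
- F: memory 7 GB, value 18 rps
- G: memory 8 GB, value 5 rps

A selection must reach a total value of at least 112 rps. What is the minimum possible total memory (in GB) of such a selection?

Subsets with value ≥ 112, sorted by total memory:
- A+C+D+E: memory 28, value 128
- A+C+D+F: memory 28, value 120
Minimum memory: 28 GB.

28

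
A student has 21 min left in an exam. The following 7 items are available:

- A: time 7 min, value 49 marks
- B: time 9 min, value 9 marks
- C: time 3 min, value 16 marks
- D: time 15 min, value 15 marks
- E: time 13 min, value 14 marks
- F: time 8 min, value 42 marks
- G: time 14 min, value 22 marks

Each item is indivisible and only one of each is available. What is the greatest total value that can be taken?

This is a 0/1 knapsack; check combinations near the capacity.
- A+C+F: time 7+3+8=18, value 49+16+42=107
- A+F: time 7+8=15, value 49+42=91
- A+B+C: time 7+9+3=19, value 49+9+16=74
- A+G: time 7+14=21, value 49+22=71
- B+C+F: time 9+3+8=20, value 9+16+42=67
Best: 107 marks.

107 marks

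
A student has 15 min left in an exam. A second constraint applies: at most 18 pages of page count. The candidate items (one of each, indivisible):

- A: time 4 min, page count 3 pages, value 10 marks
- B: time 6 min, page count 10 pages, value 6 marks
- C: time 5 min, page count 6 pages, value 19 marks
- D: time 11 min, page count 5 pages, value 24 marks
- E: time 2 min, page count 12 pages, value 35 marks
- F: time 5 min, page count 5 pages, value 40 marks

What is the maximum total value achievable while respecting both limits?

75 marks

Feasible sets respecting both limits:
- E+F: time 7, page count 17, value 75
- A+C+F: time 14, page count 14, value 69
- D+E: time 13, page count 17, value 59
- C+F: time 10, page count 11, value 59
Best: 75 marks.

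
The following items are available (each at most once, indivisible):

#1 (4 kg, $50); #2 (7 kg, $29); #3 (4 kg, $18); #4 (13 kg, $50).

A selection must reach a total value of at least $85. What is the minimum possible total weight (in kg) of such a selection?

15

Subsets with value ≥ 85, sorted by total weight:
- #1+#2+#3: weight 15, value 97
- #1+#4: weight 17, value 100
Minimum weight: 15 kg.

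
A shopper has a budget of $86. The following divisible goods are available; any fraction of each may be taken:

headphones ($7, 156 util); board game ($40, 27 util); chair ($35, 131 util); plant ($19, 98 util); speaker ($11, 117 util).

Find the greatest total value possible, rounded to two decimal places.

511.45

Take in order of value per unit:
- headphones (156/7 per unit): all 7 → value 156, running total 156.00
- speaker (117/11 per unit): all 11 → value 117, running total 273.00
- plant (98/19 per unit): all 19 → value 98, running total 371.00
- chair (131/35 per unit): all 35 → value 131, running total 502.00
- board game (27/40 per unit): 14 of 40 → value 14×27/40 = 9.4500, running total 511.45
Total 511.45.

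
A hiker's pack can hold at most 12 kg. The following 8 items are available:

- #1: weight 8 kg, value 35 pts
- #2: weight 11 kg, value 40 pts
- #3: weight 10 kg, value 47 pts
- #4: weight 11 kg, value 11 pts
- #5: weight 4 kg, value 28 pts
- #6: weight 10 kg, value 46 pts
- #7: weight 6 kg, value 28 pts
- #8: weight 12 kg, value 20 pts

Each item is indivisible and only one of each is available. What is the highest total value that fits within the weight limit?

This is a 0/1 knapsack; check combinations near the capacity.
- #1+#5: weight 8+4=12, value 35+28=63
- #5+#7: weight 4+6=10, value 28+28=56
- #3: weight 10, value 47
- #6: weight 10, value 46
- #2: weight 11, value 40
Best: 63 pts.

63 pts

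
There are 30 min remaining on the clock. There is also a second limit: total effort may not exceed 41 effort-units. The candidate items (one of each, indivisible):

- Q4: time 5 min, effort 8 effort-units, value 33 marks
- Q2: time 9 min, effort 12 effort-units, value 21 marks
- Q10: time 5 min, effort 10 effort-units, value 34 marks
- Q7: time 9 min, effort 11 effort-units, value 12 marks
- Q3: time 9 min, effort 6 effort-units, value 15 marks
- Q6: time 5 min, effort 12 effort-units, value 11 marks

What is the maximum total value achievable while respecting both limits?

Feasible sets respecting both limits:
- Q4+Q2+Q10+Q3: time 28, effort 36, value 103
- Q4+Q2+Q10+Q7: time 28, effort 41, value 100
- Q4+Q10+Q7+Q3: time 28, effort 35, value 94
- Q4+Q10+Q3+Q6: time 24, effort 36, value 93
Best: 103 marks.

103 marks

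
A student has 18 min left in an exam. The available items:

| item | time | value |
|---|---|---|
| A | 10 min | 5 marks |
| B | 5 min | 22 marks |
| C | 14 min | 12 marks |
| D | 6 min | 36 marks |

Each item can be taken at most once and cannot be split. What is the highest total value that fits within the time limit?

This is a 0/1 knapsack; check combinations near the capacity.
- B+D: time 5+6=11, value 22+36=58
- A+D: time 10+6=16, value 5+36=41
- D: time 6, value 36
Best: 58 marks.

58 marks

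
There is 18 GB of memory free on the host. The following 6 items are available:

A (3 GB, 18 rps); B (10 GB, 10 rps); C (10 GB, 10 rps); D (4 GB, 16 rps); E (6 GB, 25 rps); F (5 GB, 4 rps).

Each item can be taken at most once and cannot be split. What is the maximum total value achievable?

Check high-value combinations within 18 GB:
- A+D+E+F: memory 3+4+6+5=18, value 18+16+25+4=63
- A+D+E: memory 3+4+6=13, value 18+16+25=59
- A+E+F: memory 3+6+5=14, value 18+25+4=47
Best: 63 rps.

63 rps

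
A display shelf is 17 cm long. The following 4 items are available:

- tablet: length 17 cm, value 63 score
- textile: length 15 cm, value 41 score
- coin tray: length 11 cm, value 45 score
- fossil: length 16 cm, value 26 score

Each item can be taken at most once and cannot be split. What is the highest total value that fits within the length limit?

63 score

Check high-value combinations within 17 cm:
- tablet: length 17, value 63
- coin tray: length 11, value 45
- textile: length 15, value 41
Best: 63 score.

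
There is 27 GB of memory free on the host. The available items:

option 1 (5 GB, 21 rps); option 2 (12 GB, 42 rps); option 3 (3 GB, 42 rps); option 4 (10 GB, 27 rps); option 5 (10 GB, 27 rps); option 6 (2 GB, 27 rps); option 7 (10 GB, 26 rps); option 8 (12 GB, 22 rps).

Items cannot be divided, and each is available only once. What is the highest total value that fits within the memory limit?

138 rps

Check high-value combinations within 27 GB:
- option 2+option 3+option 4+option 6: memory 12+3+10+2=27, value 42+42+27+27=138
- option 2+option 3+option 5+option 6: memory 12+3+10+2=27, value 42+42+27+27=138
- option 2+option 3+option 6+option 7: memory 12+3+2+10=27, value 42+42+27+26=137
- option 1+option 2+option 3+option 6: memory 5+12+3+2=22, value 21+42+42+27=132
- option 3+option 4+option 5+option 6: memory 3+10+10+2=25, value 42+27+27+27=123
Best: 138 rps.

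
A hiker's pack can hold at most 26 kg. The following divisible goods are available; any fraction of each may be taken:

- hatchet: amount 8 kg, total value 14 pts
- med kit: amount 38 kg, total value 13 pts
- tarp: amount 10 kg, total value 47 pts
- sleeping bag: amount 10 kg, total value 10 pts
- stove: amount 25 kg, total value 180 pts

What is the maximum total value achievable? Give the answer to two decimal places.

184.70

Take in order of value per unit:
- stove (180/25 per unit): all 25 → value 180, running total 180.00
- tarp (47/10 per unit): 1 of 10 → value 1×47/10 = 4.7000, running total 184.70
Total 184.70.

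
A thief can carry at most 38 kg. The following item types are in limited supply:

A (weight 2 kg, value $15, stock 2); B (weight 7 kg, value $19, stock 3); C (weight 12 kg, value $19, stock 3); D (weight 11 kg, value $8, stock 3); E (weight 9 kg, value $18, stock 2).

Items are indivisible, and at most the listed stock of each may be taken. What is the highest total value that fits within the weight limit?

Top feasible selections:
- 2×A + 3×B + 1×C: weight 37, value 106
- 2×A + 3×B + 1×E: weight 34, value 105
- 2×A + 2×B + 2×E: weight 36, value 104
- 2×A + 3×B + 1×D: weight 36, value 95
Best: $106.

$106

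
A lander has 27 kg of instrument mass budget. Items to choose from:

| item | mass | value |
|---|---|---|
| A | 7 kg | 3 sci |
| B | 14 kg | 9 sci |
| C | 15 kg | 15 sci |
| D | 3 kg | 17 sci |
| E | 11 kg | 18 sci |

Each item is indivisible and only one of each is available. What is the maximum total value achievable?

Check high-value combinations within 27 kg:
- A+D+E: mass 7+3+11=21, value 3+17+18=38
- D+E: mass 3+11=14, value 17+18=35
- A+C+D: mass 7+15+3=25, value 3+15+17=35
- C+E: mass 15+11=26, value 15+18=33
- C+D: mass 15+3=18, value 15+17=32
Best: 38 sci.

38 sci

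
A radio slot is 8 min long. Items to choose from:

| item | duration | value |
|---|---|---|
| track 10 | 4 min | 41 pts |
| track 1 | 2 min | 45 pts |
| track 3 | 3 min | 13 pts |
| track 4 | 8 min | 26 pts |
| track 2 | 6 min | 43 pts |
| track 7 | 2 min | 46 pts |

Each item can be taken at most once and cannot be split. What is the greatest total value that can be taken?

132 pts

Check high-value combinations within 8 min:
- track 10+track 1+track 7: duration 4+2+2=8, value 41+45+46=132
- track 1+track 3+track 7: duration 2+3+2=7, value 45+13+46=104
- track 1+track 7: duration 2+2=4, value 45+46=91
- track 2+track 7: duration 6+2=8, value 43+46=89
Best: 132 pts.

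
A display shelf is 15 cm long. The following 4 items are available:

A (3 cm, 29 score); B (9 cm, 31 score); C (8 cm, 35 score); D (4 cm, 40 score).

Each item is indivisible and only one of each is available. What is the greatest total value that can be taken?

Check high-value combinations within 15 cm:
- A+C+D: length 3+8+4=15, value 29+35+40=104
- C+D: length 8+4=12, value 35+40=75
- B+D: length 9+4=13, value 31+40=71
- A+D: length 3+4=7, value 29+40=69
- A+C: length 3+8=11, value 29+35=64
Best: 104 score.

104 score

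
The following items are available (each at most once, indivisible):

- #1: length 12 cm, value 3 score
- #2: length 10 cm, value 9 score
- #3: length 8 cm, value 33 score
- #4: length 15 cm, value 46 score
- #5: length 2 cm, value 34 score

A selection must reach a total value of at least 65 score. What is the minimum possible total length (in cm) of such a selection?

Subsets with value ≥ 65, sorted by total length:
- #3+#5: length 10, value 67
- #4+#5: length 17, value 80
Minimum length: 10 cm.

10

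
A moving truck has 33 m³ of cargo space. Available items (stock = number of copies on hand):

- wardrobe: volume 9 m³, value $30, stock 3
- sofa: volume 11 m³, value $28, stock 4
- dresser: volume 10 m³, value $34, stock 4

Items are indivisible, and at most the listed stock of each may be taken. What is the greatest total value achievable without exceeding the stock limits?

$102

Top feasible selections:
- 3×dresser: volume 30, value 102
- 1×wardrobe + 2×dresser: volume 29, value 98
Best: $102.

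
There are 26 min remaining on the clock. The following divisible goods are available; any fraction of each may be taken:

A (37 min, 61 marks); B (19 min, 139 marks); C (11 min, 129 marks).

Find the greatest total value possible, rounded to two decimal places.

Take in order of value per unit:
- C (129/11 per unit): all 11 → value 129, running total 129.00
- B (139/19 per unit): 15 of 19 → value 15×139/19 = 109.7368, running total 238.74
Total 238.74.

238.74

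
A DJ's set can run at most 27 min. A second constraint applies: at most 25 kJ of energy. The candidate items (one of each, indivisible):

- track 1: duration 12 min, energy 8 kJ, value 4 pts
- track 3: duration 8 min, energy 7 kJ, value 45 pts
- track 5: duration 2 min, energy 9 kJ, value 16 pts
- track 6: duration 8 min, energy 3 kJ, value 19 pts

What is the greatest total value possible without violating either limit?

Feasible sets respecting both limits:
- track 3+track 5+track 6: duration 18, energy 19, value 80
- track 1+track 3+track 5: duration 22, energy 24, value 65
- track 3+track 6: duration 16, energy 10, value 64
Best: 80 pts.

80 pts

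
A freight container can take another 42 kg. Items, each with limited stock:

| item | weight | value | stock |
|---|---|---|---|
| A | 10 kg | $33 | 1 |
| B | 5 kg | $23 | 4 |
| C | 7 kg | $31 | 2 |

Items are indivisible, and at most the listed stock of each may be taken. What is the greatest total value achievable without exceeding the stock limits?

$164

Best selections within weight 42 and stock limits:
- 1×A + 3×B + 2×C: weight 39, value 164
- 1×A + 4×B + 1×C: weight 37, value 156
Best: $164.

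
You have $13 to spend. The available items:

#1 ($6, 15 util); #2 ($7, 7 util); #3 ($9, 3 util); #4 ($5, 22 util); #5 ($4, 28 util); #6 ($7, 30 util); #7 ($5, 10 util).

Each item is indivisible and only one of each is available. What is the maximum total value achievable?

58 util

Check high-value combinations within $13:
- #5+#6: cost 4+7=11, value 28+30=58
- #4+#6: cost 5+7=12, value 22+30=52
- #4+#5: cost 5+4=9, value 22+28=50
- #1+#6: cost 6+7=13, value 15+30=45
- #1+#5: cost 6+4=10, value 15+28=43
Best: 58 util.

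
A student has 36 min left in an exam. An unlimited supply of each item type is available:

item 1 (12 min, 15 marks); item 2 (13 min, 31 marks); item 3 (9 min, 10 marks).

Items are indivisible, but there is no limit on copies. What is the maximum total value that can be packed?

72 marks

Best value-per-unit is item 2 at 31/13; filling with it alone gives 2×31 = 62.
Optimal mix: 2×item 2 + 1×item 3 → time 35, value 72.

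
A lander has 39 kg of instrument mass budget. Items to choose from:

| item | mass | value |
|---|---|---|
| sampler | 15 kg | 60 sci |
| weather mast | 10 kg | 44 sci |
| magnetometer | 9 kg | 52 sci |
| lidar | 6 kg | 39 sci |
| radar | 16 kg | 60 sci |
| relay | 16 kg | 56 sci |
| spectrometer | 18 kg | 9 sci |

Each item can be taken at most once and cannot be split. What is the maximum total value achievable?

Check high-value combinations within 39 kg:
- sampler+lidar+radar: mass 15+6+16=37, value 60+39+60=159
- sampler+weather mast+magnetometer: mass 15+10+9=34, value 60+44+52=156
- weather mast+magnetometer+radar: mass 10+9+16=35, value 44+52+60=156
- sampler+lidar+relay: mass 15+6+16=37, value 60+39+56=155
Best: 159 sci.

159 sci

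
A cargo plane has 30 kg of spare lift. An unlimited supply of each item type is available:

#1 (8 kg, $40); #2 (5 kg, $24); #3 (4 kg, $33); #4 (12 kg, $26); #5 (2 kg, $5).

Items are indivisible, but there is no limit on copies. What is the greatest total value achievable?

Best value-per-unit is #3 at 33/4; filling with it alone gives 7×33 = 231.
Optimal mix: 7×#3 + 1×#5 → weight 30, value 236.

$236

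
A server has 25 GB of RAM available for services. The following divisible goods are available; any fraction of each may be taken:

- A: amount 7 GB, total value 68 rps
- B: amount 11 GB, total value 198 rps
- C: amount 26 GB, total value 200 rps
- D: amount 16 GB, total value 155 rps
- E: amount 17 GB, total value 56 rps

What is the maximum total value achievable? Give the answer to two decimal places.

Take in order of value per unit:
- B (198/11 per unit): all 11 → value 198, running total 198.00
- A (68/7 per unit): all 7 → value 68, running total 266.00
- D (155/16 per unit): 7 of 16 → value 7×155/16 = 67.8125, running total 333.81
Total 333.81.

333.81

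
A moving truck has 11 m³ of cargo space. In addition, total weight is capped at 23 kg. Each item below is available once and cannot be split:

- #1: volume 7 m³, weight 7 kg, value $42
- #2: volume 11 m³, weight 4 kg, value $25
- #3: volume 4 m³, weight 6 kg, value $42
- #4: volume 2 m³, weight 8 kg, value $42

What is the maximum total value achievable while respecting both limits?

$84

Feasible sets respecting both limits:
- #1+#3: volume 11, weight 13, value 84
- #1+#4: volume 9, weight 15, value 84
- #3+#4: volume 6, weight 14, value 84
Best: $84.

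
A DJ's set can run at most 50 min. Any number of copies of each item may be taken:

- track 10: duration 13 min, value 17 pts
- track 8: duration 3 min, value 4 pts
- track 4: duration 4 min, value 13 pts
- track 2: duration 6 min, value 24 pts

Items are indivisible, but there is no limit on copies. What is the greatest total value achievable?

Best value-per-unit is track 2 at 24/6; filling with it alone gives 8×24 = 192.
Optimal mix: 2×track 4 + 7×track 2 → duration 50, value 194.

194 pts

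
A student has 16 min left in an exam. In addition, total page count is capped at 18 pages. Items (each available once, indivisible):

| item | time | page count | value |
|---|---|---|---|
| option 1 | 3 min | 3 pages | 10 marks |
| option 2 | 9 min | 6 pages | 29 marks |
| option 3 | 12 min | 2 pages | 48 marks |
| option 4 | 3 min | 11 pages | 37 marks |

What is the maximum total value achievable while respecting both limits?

Feasible sets respecting both limits:
- option 3+option 4: time 15, page count 13, value 85
- option 2+option 4: time 12, page count 17, value 66
- option 1+option 3: time 15, page count 5, value 58
Best: 85 marks.

85 marks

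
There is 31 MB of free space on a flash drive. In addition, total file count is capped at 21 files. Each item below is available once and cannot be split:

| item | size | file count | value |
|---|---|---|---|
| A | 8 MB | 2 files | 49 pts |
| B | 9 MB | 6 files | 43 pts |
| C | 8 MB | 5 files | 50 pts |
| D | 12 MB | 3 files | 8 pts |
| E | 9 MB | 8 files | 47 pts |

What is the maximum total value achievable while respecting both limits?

146 pts

Feasible sets respecting both limits:
- A+C+E: size 25, file count 15, value 146
- A+B+C: size 25, file count 13, value 142
- B+C+E: size 26, file count 19, value 140
Best: 146 pts.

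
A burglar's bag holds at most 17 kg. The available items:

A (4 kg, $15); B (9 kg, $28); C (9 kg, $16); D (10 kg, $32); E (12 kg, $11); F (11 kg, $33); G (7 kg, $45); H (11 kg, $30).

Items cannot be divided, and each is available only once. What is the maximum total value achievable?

$77

This is a 0/1 knapsack; check combinations near the capacity.
- D+G: weight 10+7=17, value 32+45=77
- B+G: weight 9+7=16, value 28+45=73
- C+G: weight 9+7=16, value 16+45=61
- A+G: weight 4+7=11, value 15+45=60
- A+F: weight 4+11=15, value 15+33=48
Best: $77.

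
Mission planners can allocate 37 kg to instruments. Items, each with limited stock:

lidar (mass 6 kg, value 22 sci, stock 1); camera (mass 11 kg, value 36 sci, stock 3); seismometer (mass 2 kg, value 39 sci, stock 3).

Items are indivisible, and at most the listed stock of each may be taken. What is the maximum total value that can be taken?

211 sci

Best selections within mass 37 and stock limits:
- 1×lidar + 2×camera + 3×seismometer: mass 34, value 211
- 2×camera + 3×seismometer: mass 28, value 189
- 3×camera + 2×seismometer: mass 37, value 186
- 1×lidar + 1×camera + 3×seismometer: mass 23, value 175
Best: 211 sci.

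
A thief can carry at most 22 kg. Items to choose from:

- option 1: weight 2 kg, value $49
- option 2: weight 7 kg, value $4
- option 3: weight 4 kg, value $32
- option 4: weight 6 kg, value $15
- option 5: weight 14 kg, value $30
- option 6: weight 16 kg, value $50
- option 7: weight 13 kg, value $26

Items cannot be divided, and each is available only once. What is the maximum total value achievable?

This is a 0/1 knapsack; check combinations near the capacity.
- option 1+option 3+option 6: weight 2+4+16=22, value 49+32+50=131
- option 1+option 3+option 5: weight 2+4+14=20, value 49+32+30=111
- option 1+option 3+option 7: weight 2+4+13=19, value 49+32+26=107
- option 1+option 2+option 3+option 4: weight 2+7+4+6=19, value 49+4+32+15=100
- option 1+option 6: weight 2+16=18, value 49+50=99
Best: $131.

$131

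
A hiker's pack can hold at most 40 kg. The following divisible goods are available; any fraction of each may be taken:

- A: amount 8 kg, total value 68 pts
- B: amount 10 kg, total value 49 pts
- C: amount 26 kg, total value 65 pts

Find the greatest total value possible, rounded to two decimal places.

Take in order of value per unit:
- A (68/8 per unit): all 8 → value 68, running total 68.00
- B (49/10 per unit): all 10 → value 49, running total 117.00
- C (65/26 per unit): 22 of 26 → value 22×65/26 = 55.0000, running total 172.00
Total 172.00.

172.00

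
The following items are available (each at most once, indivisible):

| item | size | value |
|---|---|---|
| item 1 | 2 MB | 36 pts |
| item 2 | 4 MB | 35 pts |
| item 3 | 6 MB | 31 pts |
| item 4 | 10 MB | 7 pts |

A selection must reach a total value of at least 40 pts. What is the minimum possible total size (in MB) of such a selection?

6

Subsets with value ≥ 40, sorted by total size:
- item 1+item 2: size 6, value 71
- item 1+item 3: size 8, value 67
- item 2+item 3: size 10, value 66
- item 1+item 2+item 3: size 12, value 102
Minimum size: 6 MB.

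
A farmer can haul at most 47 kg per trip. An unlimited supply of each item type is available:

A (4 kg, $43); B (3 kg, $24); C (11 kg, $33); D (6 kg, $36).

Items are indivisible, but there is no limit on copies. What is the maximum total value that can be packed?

$497

Best value-per-unit is A at 43/4; filling with it alone gives 11×43 = 473.
Optimal mix: 11×A + 1×B → weight 47, value 497.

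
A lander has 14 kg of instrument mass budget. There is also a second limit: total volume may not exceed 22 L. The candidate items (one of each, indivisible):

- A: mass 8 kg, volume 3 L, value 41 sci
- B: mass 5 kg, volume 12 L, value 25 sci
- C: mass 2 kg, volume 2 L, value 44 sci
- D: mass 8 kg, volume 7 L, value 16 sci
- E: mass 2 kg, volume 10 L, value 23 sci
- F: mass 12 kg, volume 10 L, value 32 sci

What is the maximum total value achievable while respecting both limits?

108 sci

Feasible sets respecting both limits:
- A+C+E: mass 12, volume 15, value 108
- A+C: mass 10, volume 5, value 85
- C+D+E: mass 12, volume 19, value 83
Best: 108 sci.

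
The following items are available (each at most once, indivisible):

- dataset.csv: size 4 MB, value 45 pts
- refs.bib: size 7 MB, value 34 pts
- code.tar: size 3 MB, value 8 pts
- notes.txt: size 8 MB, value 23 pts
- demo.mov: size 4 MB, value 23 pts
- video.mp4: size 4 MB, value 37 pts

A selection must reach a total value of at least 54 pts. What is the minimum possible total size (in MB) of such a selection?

Subsets with value ≥ 54, sorted by total size:
- dataset.csv+video.mp4: size 8, value 82
- dataset.csv+demo.mov: size 8, value 68
- demo.mov+video.mp4: size 8, value 60
Minimum size: 8 MB.

8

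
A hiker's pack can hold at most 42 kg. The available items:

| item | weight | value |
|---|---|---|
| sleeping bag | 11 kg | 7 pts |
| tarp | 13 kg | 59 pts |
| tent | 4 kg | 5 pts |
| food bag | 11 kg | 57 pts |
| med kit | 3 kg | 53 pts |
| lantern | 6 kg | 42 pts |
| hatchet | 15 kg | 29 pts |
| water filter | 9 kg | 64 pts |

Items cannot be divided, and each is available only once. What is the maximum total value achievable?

275 pts

Check high-value combinations within 42 kg:
- tarp+food bag+med kit+lantern+water filter: weight 13+11+3+6+9=42, value 59+57+53+42+64=275
- tarp+tent+food bag+med kit+water filter: weight 13+4+11+3+9=40, value 59+5+57+53+64=238
- tarp+food bag+med kit+water filter: weight 13+11+3+9=36, value 59+57+53+64=233
- sleeping bag+tarp+med kit+lantern+water filter: weight 11+13+3+6+9=42, value 7+59+53+42+64=225
- tarp+tent+med kit+lantern+water filter: weight 13+4+3+6+9=35, value 59+5+53+42+64=223
Best: 275 pts.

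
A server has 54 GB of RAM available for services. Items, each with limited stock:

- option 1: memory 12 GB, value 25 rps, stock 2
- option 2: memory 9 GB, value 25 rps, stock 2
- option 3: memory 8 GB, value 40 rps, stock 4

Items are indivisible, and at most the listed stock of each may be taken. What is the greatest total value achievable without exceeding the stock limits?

210 rps

Best selections within memory 54 and stock limits:
- 2×option 2 + 4×option 3: memory 50, value 210
- 1×option 1 + 1×option 2 + 4×option 3: memory 53, value 210
Best: 210 rps.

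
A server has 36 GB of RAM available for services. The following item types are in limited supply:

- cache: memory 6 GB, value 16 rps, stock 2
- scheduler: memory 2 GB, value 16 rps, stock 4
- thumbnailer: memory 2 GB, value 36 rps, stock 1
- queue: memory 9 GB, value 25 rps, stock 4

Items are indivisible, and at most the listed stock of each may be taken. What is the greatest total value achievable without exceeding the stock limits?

166 rps

Best selections within memory 36 and stock limits:
- 1×cache + 4×scheduler + 1×thumbnailer + 2×queue: memory 34, value 166
- 3×scheduler + 1×thumbnailer + 3×queue: memory 35, value 159
- 2×cache + 4×scheduler + 1×thumbnailer + 1×queue: memory 31, value 157
Best: 166 rps.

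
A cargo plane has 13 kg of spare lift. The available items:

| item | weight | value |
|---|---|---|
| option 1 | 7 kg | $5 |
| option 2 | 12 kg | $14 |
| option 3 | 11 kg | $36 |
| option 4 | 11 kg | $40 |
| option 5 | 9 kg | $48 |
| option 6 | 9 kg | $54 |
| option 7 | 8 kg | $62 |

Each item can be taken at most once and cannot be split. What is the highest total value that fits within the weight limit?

$62

This is a 0/1 knapsack; check combinations near the capacity.
- option 7: weight 8, value 62
- option 6: weight 9, value 54
- option 5: weight 9, value 48
- option 4: weight 11, value 40
- option 3: weight 11, value 36
Best: $62.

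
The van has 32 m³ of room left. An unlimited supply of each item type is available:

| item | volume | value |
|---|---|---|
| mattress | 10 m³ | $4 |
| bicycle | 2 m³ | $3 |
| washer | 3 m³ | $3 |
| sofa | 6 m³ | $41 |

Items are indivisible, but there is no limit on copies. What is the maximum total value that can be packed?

Best value-per-unit is sofa at 41/6; filling with it alone gives 5×41 = 205.
Optimal mix: 1×bicycle + 5×sofa → volume 32, value 208.

$208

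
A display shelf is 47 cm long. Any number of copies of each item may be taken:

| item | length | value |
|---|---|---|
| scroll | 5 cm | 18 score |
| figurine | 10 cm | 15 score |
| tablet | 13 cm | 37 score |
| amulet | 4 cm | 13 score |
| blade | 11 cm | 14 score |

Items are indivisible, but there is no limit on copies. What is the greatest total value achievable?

165 score

Best value-per-unit is scroll at 18/5; filling with it alone gives 9×18 = 162.
Optimal mix: 7×scroll + 3×amulet → length 47, value 165.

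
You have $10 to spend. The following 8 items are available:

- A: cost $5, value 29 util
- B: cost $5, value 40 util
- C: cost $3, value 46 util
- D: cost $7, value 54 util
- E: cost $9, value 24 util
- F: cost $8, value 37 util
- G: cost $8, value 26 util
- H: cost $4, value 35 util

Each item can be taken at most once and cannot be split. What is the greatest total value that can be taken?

100 util

Check high-value combinations within $10:
- C+D: cost 3+7=10, value 46+54=100
- B+C: cost 5+3=8, value 40+46=86
- C+H: cost 3+4=7, value 46+35=81
- A+C: cost 5+3=8, value 29+46=75
- B+H: cost 5+4=9, value 40+35=75
Best: 100 util.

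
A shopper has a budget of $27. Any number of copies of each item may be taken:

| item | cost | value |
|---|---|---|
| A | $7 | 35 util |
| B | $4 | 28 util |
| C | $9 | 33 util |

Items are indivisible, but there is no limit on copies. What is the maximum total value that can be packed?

Best value-per-unit is B at 28/4; filling with it alone gives 6×28 = 168.
Optimal mix: 1×A + 5×B → cost 27, value 175.

175 util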